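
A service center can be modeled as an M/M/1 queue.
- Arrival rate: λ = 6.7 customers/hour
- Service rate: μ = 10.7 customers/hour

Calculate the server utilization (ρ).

Server utilization: ρ = λ/μ
ρ = 6.7/10.7 = 0.6262
The server is busy 62.62% of the time.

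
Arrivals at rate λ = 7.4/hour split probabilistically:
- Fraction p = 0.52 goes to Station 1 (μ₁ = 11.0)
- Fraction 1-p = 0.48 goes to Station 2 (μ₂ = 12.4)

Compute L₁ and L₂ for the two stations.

Effective rates: λ₁ = 7.4×0.52 = 3.848, λ₂ = 7.4×0.48 = 3.552
Station 1: ρ₁ = 3.848/11.0 = 0.3498, L₁ = ρ₁/(1-ρ₁) = 0.3498/(1-0.3498) = 0.5380
Station 2: ρ₂ = 3.552/12.4 = 0.28645, L₂ = ρ₂/(1-ρ₂) = 0.28645/(1-0.28645) = 0.4014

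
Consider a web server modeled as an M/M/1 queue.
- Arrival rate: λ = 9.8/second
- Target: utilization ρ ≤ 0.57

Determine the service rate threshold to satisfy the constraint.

ρ = λ/μ, so μ = λ/ρ
μ ≥ 9.8/0.57 = 17.1930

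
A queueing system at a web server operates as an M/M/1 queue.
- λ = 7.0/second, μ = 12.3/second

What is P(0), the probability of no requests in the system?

ρ = λ/μ = 7.0/12.3 = 0.5691
P(0) = 1 - ρ = 1 - 0.5691 = 0.4309
The server is idle 43.09% of the time.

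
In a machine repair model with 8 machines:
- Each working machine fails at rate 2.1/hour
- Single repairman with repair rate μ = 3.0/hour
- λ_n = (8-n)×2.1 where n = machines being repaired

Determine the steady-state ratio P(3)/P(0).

P(3)/P(0) = ∏_{i=0}^{3-1} λ_i/μ_{i+1}
= (8-0)×2.1/3.0 × (8-1)×2.1/3.0 × (8-2)×2.1/3.0
= 115.2480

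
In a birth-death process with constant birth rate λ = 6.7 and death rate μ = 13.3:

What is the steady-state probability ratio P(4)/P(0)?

For constant rates: P(n)/P(0) = (λ/μ)^n
P(4)/P(0) = (6.7/13.3)^4 = 0.50376^4 = 0.06440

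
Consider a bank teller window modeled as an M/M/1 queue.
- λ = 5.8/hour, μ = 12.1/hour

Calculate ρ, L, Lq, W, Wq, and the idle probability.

Step 1: ρ = λ/μ = 5.8/12.1 = 0.4793
Step 2: L = λ/(μ-λ) = 5.8/6.30 = 0.9206
Step 3: Lq = λ²/(μ(μ-λ)) = 33.64/(12.1×6.30) = 0.4413
Step 4: W = 1/(μ-λ) = 1/6.30 = 0.15873
Step 5: Wq = λ/(μ(μ-λ)) = 5.8/(12.1×6.30) = 0.07609
Step 6: P(0) = 1-ρ = 0.5207
Verify: L = λW = 5.8×0.15873 = 0.9206 ✔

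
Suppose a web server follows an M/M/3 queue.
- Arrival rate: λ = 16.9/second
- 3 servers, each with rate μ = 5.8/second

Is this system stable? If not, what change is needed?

Stability requires ρ = λ/(cμ) < 1
ρ = 16.9/(3 × 5.8) = 16.9/17.40 = 0.9713
Since 0.9713 < 1, the system is STABLE.
The servers are busy 97.13% of the time.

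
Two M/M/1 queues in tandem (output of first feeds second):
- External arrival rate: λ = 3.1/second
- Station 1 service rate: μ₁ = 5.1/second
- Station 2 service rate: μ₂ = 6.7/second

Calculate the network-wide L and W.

By Jackson's theorem, each station behaves as independent M/M/1.
Station 1: ρ₁ = 3.1/5.1 = 0.6078, L₁ = ρ₁/(1-ρ₁) = λ/(μ₁-λ) = 3.1/2.00 = 1.5500
Station 2: ρ₂ = 3.1/6.7 = 0.4627, L₂ = ρ₂/(1-ρ₂) = λ/(μ₂-λ) = 3.1/3.60 = 0.8611
Total: L = L₁ + L₂ = 1.5500 + 0.8611 = 2.4111
W = L/λ = 2.4111/3.1 = 0.7778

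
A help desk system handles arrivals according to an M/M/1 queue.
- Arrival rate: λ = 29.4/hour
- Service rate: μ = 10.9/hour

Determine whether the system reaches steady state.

Stability requires ρ = λ/(cμ) < 1
ρ = 29.4/(1 × 10.9) = 29.4/10.90 = 2.6972
Since 2.6972 ≥ 1, the system is UNSTABLE.
Queue grows without bound. Need μ > λ = 29.4.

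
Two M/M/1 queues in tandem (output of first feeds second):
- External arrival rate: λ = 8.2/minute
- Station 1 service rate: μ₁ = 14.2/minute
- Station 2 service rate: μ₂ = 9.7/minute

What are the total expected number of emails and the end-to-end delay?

By Jackson's theorem, each station behaves as independent M/M/1.
Station 1: ρ₁ = 8.2/14.2 = 0.5775, L₁ = ρ₁/(1-ρ₁) = λ/(μ₁-λ) = 8.2/6.00 = 1.36667
Station 2: ρ₂ = 8.2/9.7 = 0.8454, L₂ = ρ₂/(1-ρ₂) = λ/(μ₂-λ) = 8.2/1.50 = 5.46667
Total: L = L₁ + L₂ = 1.36667 + 5.46667 = 6.8333
W = L/λ = 6.8333/8.2 = 0.8333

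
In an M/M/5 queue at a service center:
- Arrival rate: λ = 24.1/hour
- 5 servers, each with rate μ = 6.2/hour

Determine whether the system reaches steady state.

Stability requires ρ = λ/(cμ) < 1
ρ = 24.1/(5 × 6.2) = 24.1/31.00 = 0.7774
Since 0.7774 < 1, the system is STABLE.
The servers are busy 77.74% of the time.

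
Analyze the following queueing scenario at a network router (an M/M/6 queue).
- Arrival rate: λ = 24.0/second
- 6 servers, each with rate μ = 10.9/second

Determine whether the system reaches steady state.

Stability requires ρ = λ/(cμ) < 1
ρ = 24.0/(6 × 10.9) = 24.0/65.40 = 0.3670
Since 0.3670 < 1, the system is STABLE.
The servers are busy 36.70% of the time.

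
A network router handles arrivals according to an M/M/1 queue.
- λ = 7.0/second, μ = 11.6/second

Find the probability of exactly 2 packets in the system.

ρ = λ/μ = 7.0/11.6 = 0.6034
P(n) = (1-ρ)ρⁿ
P(2) = (1-0.6034) × 0.6034^2
P(2) = 0.3966 × 0.3641
P(2) = 0.1444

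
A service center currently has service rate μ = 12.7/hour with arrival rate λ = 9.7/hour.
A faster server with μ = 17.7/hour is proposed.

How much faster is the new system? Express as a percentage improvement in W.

System 1: ρ₁ = 9.7/12.7 = 0.7638, W₁ = 1/(12.7-9.7) = 0.3333
System 2: ρ₂ = 9.7/17.7 = 0.5480, W₂ = 1/(17.7-9.7) = 0.1250
Improvement: (W₁-W₂)/W₁ = (0.3333-0.1250)/0.3333 = 62.50%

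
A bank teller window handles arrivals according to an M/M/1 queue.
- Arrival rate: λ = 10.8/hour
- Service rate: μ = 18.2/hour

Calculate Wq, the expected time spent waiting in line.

First, compute utilization: ρ = λ/μ = 10.8/18.2 = 0.5934
For M/M/1: Wq = λ/(μ(μ-λ))
Wq = 10.8/(18.2 × (18.2-10.8))
Wq = 10.8/(18.2 × 7.40)
Wq = 0.08019 hours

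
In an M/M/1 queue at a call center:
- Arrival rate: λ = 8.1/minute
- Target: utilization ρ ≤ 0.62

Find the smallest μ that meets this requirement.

ρ = λ/μ, so μ = λ/ρ
μ ≥ 8.1/0.62 = 13.0645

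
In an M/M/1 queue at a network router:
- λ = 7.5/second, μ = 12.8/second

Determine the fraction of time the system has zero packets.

ρ = λ/μ = 7.5/12.8 = 0.5859
P(0) = 1 - ρ = 1 - 0.5859 = 0.4141
The server is idle 41.41% of the time.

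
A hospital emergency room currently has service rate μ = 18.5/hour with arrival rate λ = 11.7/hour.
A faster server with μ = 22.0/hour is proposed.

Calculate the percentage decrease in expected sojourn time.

System 1: ρ₁ = 11.7/18.5 = 0.6324, W₁ = 1/(18.5-11.7) = 0.14706
System 2: ρ₂ = 11.7/22.0 = 0.5318, W₂ = 1/(22.0-11.7) = 0.097087
Improvement: (W₁-W₂)/W₁ = (0.14706-0.097087)/0.14706 = 33.98%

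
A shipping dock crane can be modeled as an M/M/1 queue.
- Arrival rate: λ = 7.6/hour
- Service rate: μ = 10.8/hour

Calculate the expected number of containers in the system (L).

ρ = λ/μ = 7.6/10.8 = 0.7037
For M/M/1: L = λ/(μ-λ)
L = 7.6/(10.8-7.6) = 7.6/3.20
L = 2.3750 containers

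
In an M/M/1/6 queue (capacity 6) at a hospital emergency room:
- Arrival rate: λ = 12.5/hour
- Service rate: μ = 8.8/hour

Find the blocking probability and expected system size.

ρ = λ/μ = 12.5/8.8 = 1.42045
P₀ = (1-ρ)/(1-ρ^(K+1)) = (1-1.42045)/(1-1.42045^7) = -0.4204/-10.6676 = 0.03941
P_K = P₀×ρ^K = 0.03941 × 1.42045^6 = 0.03941 × 8.2140 = 0.3237
Blocking probability P_6 = 0.3237 (32.37%)
L = ρ[1 - (K+1)ρ^K + Kρ^(K+1)] / [(1-ρ)(1-ρ^(K+1))]
L = 1.42045 × (1 - 7×8.2140 + 6×11.6676) / ((1 - 1.42045) × (1 - 11.6676)) = 4.2778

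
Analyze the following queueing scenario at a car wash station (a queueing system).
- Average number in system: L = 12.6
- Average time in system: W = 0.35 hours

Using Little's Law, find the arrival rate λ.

Little's Law: L = λW, so λ = L/W
λ = 12.6/0.35 = 36.0000 cars/hour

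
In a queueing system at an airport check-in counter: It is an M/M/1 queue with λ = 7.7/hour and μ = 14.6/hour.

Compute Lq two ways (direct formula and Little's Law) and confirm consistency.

Method 1 (direct): Lq = λ²/(μ(μ-λ)) = 59.29/(14.6 × 6.90) = 0.5885

Method 2 (Little's Law):
W = 1/(μ-λ) = 1/6.90 = 0.144928
Wq = W - 1/μ = 0.144928 - 0.0684932 = 0.07643
Lq = λWq = 7.7 × 0.07643 = 0.5885 ✔ (matches Method 1)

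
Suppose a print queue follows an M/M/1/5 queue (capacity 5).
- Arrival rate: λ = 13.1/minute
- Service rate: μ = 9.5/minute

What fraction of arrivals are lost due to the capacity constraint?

ρ = λ/μ = 13.1/9.5 = 1.37895
P₀ = (1-ρ)/(1-ρ^(K+1)) = (1-1.37895)/(1-1.37895^6) = -0.37895/-5.8753 = 0.06450
P_K = P₀×ρ^K = 0.06450 × 1.37895^5 = 0.06450 × 4.9859 = 0.3216
Blocking probability = 32.16%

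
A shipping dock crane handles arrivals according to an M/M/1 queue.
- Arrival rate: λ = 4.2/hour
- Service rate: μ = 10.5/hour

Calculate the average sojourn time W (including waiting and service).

First, compute utilization: ρ = λ/μ = 4.2/10.5 = 0.4000
For M/M/1: W = 1/(μ-λ)
W = 1/(10.5-4.2) = 1/6.30
W = 0.1587 hours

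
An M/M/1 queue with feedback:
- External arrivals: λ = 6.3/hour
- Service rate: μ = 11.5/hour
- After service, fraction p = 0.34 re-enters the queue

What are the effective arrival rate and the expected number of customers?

Effective arrival rate: λ_eff = λ/(1-p) = 6.3/(1-0.34) = 6.3/0.66 = 9.5455
ρ = λ_eff/μ = 9.5455/11.5 = 0.83004
L = ρ/(1-ρ) = 0.83004/(1-0.83004) = 4.8837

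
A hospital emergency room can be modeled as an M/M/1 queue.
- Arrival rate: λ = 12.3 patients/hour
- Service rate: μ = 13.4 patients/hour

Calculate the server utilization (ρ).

Server utilization: ρ = λ/μ
ρ = 12.3/13.4 = 0.9179
The server is busy 91.79% of the time.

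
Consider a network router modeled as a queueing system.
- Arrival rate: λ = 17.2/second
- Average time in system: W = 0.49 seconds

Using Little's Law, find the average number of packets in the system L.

Little's Law: L = λW
L = 17.2 × 0.49 = 8.4280 packets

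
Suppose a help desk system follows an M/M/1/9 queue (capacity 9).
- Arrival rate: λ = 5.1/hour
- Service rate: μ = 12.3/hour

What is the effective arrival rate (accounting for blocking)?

ρ = λ/μ = 5.1/12.3 = 0.41463
P₀ = (1-ρ)/(1-ρ^(K+1)) = (1-0.41463)/(1-0.41463^10) = 0.5854/0.9998 = 0.5855
P_K = P₀×ρ^K = 0.5855 × 0.41463^9 = 0.5855 × 0.0003622 = 0.0002121
λ_eff = λ(1-P_K) = 5.1 × (1 - 0.0002121) = 5.1 × 0.99979 = 5.0989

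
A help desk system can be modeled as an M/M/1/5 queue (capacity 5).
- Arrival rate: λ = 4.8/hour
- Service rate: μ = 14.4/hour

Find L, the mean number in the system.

ρ = λ/μ = 4.8/14.4 = 0.33333
P₀ = (1-ρ)/(1-ρ^(K+1)) = (1-0.33333)/(1-0.33333^6) = 0.6667/0.9986 = 0.6676
P_K = P₀×ρ^K = 0.6676 × 0.33333^5 = 0.6676 × 0.004115 = 0.002747
L = ρ[1 - (K+1)ρ^K + Kρ^(K+1)] / [(1-ρ)(1-ρ^(K+1))]
L = 0.33333 × (1 - 6×0.004115 + 5×0.001372) / ((1 - 0.33333) × (1 - 0.001372)) = 0.4918 tickets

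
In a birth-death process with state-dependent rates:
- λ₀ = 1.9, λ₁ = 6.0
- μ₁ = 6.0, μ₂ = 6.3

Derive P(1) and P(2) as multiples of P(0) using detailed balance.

Balance equations:
State 0: λ₀P₀ = μ₁P₁ → P₁ = (λ₀/μ₁)P₀ = (1.9/6.0)P₀ = 0.3167P₀
State 1: P₂ = (λ₀λ₁)/(μ₁μ₂)P₀ = (1.9×6.0)/(6.0×6.3)P₀ = 0.3016P₀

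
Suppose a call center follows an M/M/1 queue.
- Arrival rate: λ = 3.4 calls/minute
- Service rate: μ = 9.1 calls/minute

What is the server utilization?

Server utilization: ρ = λ/μ
ρ = 3.4/9.1 = 0.3736
The server is busy 37.36% of the time.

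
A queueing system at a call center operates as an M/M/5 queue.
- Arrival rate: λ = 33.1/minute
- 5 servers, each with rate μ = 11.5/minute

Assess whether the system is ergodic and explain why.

Stability requires ρ = λ/(cμ) < 1
ρ = 33.1/(5 × 11.5) = 33.1/57.50 = 0.5757
Since 0.5757 < 1, the system is STABLE.
The servers are busy 57.57% of the time.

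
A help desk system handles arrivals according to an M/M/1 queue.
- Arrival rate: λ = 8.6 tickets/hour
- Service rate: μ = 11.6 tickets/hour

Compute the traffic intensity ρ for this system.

Server utilization: ρ = λ/μ
ρ = 8.6/11.6 = 0.7414
The server is busy 74.14% of the time.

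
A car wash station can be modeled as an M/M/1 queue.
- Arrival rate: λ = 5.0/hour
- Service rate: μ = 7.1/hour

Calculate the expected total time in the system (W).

First, compute utilization: ρ = λ/μ = 5.0/7.1 = 0.7042
For M/M/1: W = 1/(μ-λ)
W = 1/(7.1-5.0) = 1/2.10
W = 0.4762 hours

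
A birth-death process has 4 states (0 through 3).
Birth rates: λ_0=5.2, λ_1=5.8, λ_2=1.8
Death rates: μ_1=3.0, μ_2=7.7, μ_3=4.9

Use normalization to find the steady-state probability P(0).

Ratios P(n)/P(0) = (λ₀···λₙ₋₁)/(μ₁···μₙ):
P(1)/P(0) = (5.2)/(3.0) = 1.73333
P(2)/P(0) = (5.2×5.8)/(3.0×7.7) = 1.30563
P(3)/P(0) = (5.2×5.8×1.8)/(3.0×7.7×4.9) = 0.479618

Normalization: ∑ P(n) = 1
P(0) × (1.00000 + 1.73333 + 1.30563 + 0.479618) = 1
P(0) × 4.5186 = 1
P(0) = 1/4.5186 = 0.2213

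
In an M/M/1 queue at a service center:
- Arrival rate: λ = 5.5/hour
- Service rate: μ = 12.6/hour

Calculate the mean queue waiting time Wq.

First, compute utilization: ρ = λ/μ = 5.5/12.6 = 0.4365
For M/M/1: Wq = λ/(μ(μ-λ))
Wq = 5.5/(12.6 × (12.6-5.5))
Wq = 5.5/(12.6 × 7.10)
Wq = 0.06148 hours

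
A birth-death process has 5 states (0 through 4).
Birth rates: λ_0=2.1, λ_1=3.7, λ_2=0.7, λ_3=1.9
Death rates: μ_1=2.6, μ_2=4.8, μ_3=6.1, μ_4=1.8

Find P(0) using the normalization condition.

Ratios P(n)/P(0) = (λ₀···λₙ₋₁)/(μ₁···μₙ):
P(1)/P(0) = (2.1)/(2.6) = 0.807692
P(2)/P(0) = (2.1×3.7)/(2.6×4.8) = 0.622596
P(3)/P(0) = (2.1×3.7×0.7)/(2.6×4.8×6.1) = 0.0714455
P(4)/P(0) = (2.1×3.7×0.7×1.9)/(2.6×4.8×6.1×1.8) = 0.0754147

Normalization: ∑ P(n) = 1
P(0) × (1.00000 + 0.807692 + 0.622596 + 0.0714455 + 0.0754147) = 1
P(0) × 2.5771 = 1
P(0) = 1/2.5771 = 0.3880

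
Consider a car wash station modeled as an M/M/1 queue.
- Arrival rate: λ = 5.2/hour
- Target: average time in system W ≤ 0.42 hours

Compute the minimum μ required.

For M/M/1: W = 1/(μ-λ)
Need W ≤ 0.42, so 1/(μ-λ) ≤ 0.42
μ - λ ≥ 1/0.42 = 2.3810
μ ≥ 5.2 + 2.3810 = 7.5810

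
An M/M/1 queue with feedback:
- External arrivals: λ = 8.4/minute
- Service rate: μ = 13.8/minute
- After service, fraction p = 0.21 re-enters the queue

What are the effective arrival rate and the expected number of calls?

Effective arrival rate: λ_eff = λ/(1-p) = 8.4/(1-0.21) = 8.4/0.79 = 10.6329
ρ = λ_eff/μ = 10.6329/13.8 = 0.7705
L = ρ/(1-ρ) = 0.7705/(1-0.7705) = 3.3573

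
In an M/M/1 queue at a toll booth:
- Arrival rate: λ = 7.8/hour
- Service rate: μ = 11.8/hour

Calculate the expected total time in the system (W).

First, compute utilization: ρ = λ/μ = 7.8/11.8 = 0.6610
For M/M/1: W = 1/(μ-λ)
W = 1/(11.8-7.8) = 1/4.00
W = 0.2500 hours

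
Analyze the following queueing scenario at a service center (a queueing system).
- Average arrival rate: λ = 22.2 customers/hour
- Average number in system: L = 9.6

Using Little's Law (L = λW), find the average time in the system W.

Little's Law: L = λW, so W = L/λ
W = 9.6/22.2 = 0.4324 hours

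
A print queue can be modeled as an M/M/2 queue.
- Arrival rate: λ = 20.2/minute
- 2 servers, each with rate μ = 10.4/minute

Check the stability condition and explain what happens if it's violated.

Stability requires ρ = λ/(cμ) < 1
ρ = 20.2/(2 × 10.4) = 20.2/20.80 = 0.9712
Since 0.9712 < 1, the system is STABLE.
The servers are busy 97.12% of the time.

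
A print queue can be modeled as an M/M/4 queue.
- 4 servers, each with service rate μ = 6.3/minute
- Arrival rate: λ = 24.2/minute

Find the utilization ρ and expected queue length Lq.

Traffic intensity: ρ = λ/(cμ) = 24.2/(4×6.3) = 0.9603
Since ρ = 0.9603 < 1, system is stable.
Offered load a = λ/μ = cρ = 24.2/6.3 = 3.8413
P₀ = [ Σₙ₌₀^3 aⁿ/n! + a^4/(4!(1-ρ)) ]⁻¹
Σ = a^0/0! + a^1/1! + a^2/2! + a^3/3! = 1.0000 + 3.8413 + 7.3777 + 9.4465 = 21.6655
a^4/(4!(1-ρ)) = 217.7205/(24 × 0.03968254) = 228.6065
P₀ = 1/(21.6655 + 228.6065) = 0.003996
Lq = P₀·a^4·ρ / (4!(1-ρ)²) = 0.00399565 × 217.7205 × 0.960317 / (24 × 0.00157470) = 22.1051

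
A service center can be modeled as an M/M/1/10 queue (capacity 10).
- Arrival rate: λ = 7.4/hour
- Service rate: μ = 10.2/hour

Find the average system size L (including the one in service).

ρ = λ/μ = 7.4/10.2 = 0.7255
P₀ = (1-ρ)/(1-ρ^(K+1)) = (1-0.7255)/(1-0.7255^11) = 0.2745/0.9707 = 0.2828
P_K = P₀×ρ^K = 0.28279 × 0.7255^10 = 0.28279 × 0.040399 = 0.01142
L = ρ[1 - (K+1)ρ^K + Kρ^(K+1)] / [(1-ρ)(1-ρ^(K+1))]
L = 0.7255 × (1 - 11×0.04040 + 10×0.02931) / ((1 - 0.7255) × (1 - 0.02931)) = 2.3108 customers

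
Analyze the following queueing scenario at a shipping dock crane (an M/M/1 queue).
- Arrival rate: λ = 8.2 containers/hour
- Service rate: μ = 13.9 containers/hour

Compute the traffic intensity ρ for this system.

Server utilization: ρ = λ/μ
ρ = 8.2/13.9 = 0.5899
The server is busy 58.99% of the time.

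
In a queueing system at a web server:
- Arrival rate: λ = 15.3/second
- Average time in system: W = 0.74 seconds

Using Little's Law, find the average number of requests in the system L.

Little's Law: L = λW
L = 15.3 × 0.74 = 11.3220 requests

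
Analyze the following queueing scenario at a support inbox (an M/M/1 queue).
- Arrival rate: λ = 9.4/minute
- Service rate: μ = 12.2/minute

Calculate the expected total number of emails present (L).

ρ = λ/μ = 9.4/12.2 = 0.7705
For M/M/1: L = λ/(μ-λ)
L = 9.4/(12.2-9.4) = 9.4/2.80
L = 3.3571 emails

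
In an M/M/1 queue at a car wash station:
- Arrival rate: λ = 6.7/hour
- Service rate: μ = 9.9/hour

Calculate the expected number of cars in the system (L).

ρ = λ/μ = 6.7/9.9 = 0.6768
For M/M/1: L = λ/(μ-λ)
L = 6.7/(9.9-6.7) = 6.7/3.20
L = 2.0938 cars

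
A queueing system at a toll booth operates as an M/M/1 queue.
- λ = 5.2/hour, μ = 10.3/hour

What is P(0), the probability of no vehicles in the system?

ρ = λ/μ = 5.2/10.3 = 0.5049
P(0) = 1 - ρ = 1 - 0.5049 = 0.4951
The server is idle 49.51% of the time.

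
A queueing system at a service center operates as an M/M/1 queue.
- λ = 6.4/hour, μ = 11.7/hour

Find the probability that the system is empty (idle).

ρ = λ/μ = 6.4/11.7 = 0.5470
P(0) = 1 - ρ = 1 - 0.5470 = 0.4530
The server is idle 45.30% of the time.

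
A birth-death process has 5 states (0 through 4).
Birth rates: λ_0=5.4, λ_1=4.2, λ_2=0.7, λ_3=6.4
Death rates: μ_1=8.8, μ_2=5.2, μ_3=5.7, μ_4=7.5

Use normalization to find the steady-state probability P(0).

Ratios P(n)/P(0) = (λ₀···λₙ₋₁)/(μ₁···μₙ):
P(1)/P(0) = (5.4)/(8.8) = 0.61364
P(2)/P(0) = (5.4×4.2)/(8.8×5.2) = 0.49563
P(3)/P(0) = (5.4×4.2×0.7)/(8.8×5.2×5.7) = 0.060867
P(4)/P(0) = (5.4×4.2×0.7×6.4)/(8.8×5.2×5.7×7.5) = 0.051940

Normalization: ∑ P(n) = 1
P(0) × (1.0000 + 0.61364 + 0.49563 + 0.060867 + 0.051940) = 1
P(0) × 2.2221 = 1
P(0) = 1/2.2221 = 0.4500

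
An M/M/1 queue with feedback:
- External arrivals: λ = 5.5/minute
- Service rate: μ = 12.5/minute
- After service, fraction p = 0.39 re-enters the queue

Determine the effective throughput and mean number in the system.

Effective arrival rate: λ_eff = λ/(1-p) = 5.5/(1-0.39) = 5.5/0.61 = 9.0164
ρ = λ_eff/μ = 9.0164/12.5 = 0.72131
L = ρ/(1-ρ) = 0.72131/(1-0.72131) = 2.5882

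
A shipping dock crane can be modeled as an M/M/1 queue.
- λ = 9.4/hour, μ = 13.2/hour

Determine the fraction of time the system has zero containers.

ρ = λ/μ = 9.4/13.2 = 0.7121
P(0) = 1 - ρ = 1 - 0.7121 = 0.2879
The server is idle 28.79% of the time.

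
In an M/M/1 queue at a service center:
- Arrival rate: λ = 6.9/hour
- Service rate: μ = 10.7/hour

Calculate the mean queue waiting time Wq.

First, compute utilization: ρ = λ/μ = 6.9/10.7 = 0.6449
For M/M/1: Wq = λ/(μ(μ-λ))
Wq = 6.9/(10.7 × (10.7-6.9))
Wq = 6.9/(10.7 × 3.80)
Wq = 0.1697 hours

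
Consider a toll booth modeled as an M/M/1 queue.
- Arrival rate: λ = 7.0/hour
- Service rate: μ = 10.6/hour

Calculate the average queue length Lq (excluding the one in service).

ρ = λ/μ = 7.0/10.6 = 0.6604
For M/M/1: Lq = λ²/(μ(μ-λ))
Lq = 49.00/(10.6 × 3.60)
Lq = 1.2841 vehicles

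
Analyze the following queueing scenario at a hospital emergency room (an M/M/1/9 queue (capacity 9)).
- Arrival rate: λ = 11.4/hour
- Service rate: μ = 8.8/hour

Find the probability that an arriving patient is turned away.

ρ = λ/μ = 11.4/8.8 = 1.29545
P₀ = (1-ρ)/(1-ρ^(K+1)) = (1-1.29545)/(1-1.29545^10) = -0.29545/-12.3109 = 0.02400
P_K = P₀×ρ^K = 0.02400 × 1.29545^9 = 0.02400 × 10.2751 = 0.2466
Blocking probability = 24.66%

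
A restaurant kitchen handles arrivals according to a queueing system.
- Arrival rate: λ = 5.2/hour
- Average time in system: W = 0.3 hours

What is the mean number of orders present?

Little's Law: L = λW
L = 5.2 × 0.3 = 1.5600 orders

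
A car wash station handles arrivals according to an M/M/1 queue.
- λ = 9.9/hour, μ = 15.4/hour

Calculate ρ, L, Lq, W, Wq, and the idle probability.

Step 1: ρ = λ/μ = 9.9/15.4 = 0.6429
Step 2: L = λ/(μ-λ) = 9.9/5.50 = 1.8000
Step 3: Lq = λ²/(μ(μ-λ)) = 98.01/(15.4×5.50) = 1.1571
Step 4: W = 1/(μ-λ) = 1/5.50 = 0.18182
Step 5: Wq = λ/(μ(μ-λ)) = 9.9/(15.4×5.50) = 0.1169
Step 6: P(0) = 1-ρ = 0.3571
Verify: L = λW = 9.9×0.18182 = 1.8000 ✔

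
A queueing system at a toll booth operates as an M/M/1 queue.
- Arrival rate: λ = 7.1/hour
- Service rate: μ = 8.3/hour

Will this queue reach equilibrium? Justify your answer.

Stability requires ρ = λ/(cμ) < 1
ρ = 7.1/(1 × 8.3) = 7.1/8.30 = 0.8554
Since 0.8554 < 1, the system is STABLE.
The server is busy 85.54% of the time.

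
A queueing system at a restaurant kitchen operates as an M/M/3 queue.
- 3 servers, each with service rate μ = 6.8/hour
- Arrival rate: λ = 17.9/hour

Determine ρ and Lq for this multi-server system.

Traffic intensity: ρ = λ/(cμ) = 17.9/(3×6.8) = 0.8775
Since ρ = 0.8775 < 1, system is stable.
Offered load a = λ/μ = cρ = 17.9/6.8 = 2.6324
P₀ = [ Σₙ₌₀^2 aⁿ/n! + a^3/(3!(1-ρ)) ]⁻¹
Σ = a^0/0! + a^1/1! + a^2/2! = 1.0000 + 2.6324 + 3.4646 = 7.0970
a^3/(3!(1-ρ)) = 18.2403/(6 × 0.122549) = 24.8068
P₀ = 1/(7.0970 + 24.8068) = 0.03134
Lq = P₀·a^3·ρ / (3!(1-ρ)²) = 0.031344 × 18.2403 × 0.87745 / (6 × 0.015018) = 5.5673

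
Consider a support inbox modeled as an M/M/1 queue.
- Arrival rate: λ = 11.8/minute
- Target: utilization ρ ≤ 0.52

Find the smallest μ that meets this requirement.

ρ = λ/μ, so μ = λ/ρ
μ ≥ 11.8/0.52 = 22.6923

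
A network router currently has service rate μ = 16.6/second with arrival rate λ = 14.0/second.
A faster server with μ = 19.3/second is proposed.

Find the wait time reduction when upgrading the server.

System 1: ρ₁ = 14.0/16.6 = 0.8434, W₁ = 1/(16.6-14.0) = 0.3846
System 2: ρ₂ = 14.0/19.3 = 0.7254, W₂ = 1/(19.3-14.0) = 0.1887
Improvement: (W₁-W₂)/W₁ = (0.3846-0.1887)/0.3846 = 50.94%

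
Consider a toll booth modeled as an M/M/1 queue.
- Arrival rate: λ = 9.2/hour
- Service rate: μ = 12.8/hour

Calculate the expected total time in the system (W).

First, compute utilization: ρ = λ/μ = 9.2/12.8 = 0.7187
For M/M/1: W = 1/(μ-λ)
W = 1/(12.8-9.2) = 1/3.60
W = 0.2778 hours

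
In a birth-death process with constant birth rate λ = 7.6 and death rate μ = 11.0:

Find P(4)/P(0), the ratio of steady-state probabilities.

For constant rates: P(n)/P(0) = (λ/μ)^n
P(4)/P(0) = (7.6/11.0)^4 = 0.6909^4 = 0.2279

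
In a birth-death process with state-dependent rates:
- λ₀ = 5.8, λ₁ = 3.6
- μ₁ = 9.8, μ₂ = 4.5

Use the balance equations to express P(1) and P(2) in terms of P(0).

Balance equations:
State 0: λ₀P₀ = μ₁P₁ → P₁ = (λ₀/μ₁)P₀ = (5.8/9.8)P₀ = 0.5918P₀
State 1: P₂ = (λ₀λ₁)/(μ₁μ₂)P₀ = (5.8×3.6)/(9.8×4.5)P₀ = 0.4735P₀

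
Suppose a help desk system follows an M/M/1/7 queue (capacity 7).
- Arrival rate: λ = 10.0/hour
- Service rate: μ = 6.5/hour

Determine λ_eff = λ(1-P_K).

ρ = λ/μ = 10.0/6.5 = 1.5385
P₀ = (1-ρ)/(1-ρ^(K+1)) = (1-1.5385)/(1-1.5385^8) = -0.5385/-30.3892 = 0.01772
P_K = P₀×ρ^K = 0.01772 × 1.5385^7 = 0.01772 × 20.4025 = 0.3615
λ_eff = λ(1-P_K) = 10.0 × (1 - 0.36152) = 10.0 × 0.63848 = 6.3848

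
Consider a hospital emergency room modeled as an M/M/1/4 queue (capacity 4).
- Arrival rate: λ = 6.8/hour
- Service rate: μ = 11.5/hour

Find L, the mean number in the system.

ρ = λ/μ = 6.8/11.5 = 0.591304
P₀ = (1-ρ)/(1-ρ^(K+1)) = (1-0.591304)/(1-0.591304^5) = 0.40870/0.92771 = 0.4405
P_K = P₀×ρ^K = 0.44054 × 0.591304^4 = 0.44054 × 0.12225 = 0.05386
L = ρ[1 - (K+1)ρ^K + Kρ^(K+1)] / [(1-ρ)(1-ρ^(K+1))]
L = 0.591304 × (1 - 5×0.12225 + 4×0.072286) / ((1 - 0.591304) × (1 - 0.072286)) = 1.0572 patients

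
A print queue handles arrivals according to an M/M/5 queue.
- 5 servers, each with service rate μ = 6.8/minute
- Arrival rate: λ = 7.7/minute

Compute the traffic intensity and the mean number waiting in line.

Traffic intensity: ρ = λ/(cμ) = 7.7/(5×6.8) = 0.2265
Since ρ = 0.2265 < 1, system is stable.
Offered load a = λ/μ = cρ = 7.7/6.8 = 1.1324
P₀ = [ Σₙ₌₀^4 aⁿ/n! + a^5/(5!(1-ρ)) ]⁻¹
Σ = a^0/0! + a^1/1! + a^2/2! + a^3/3! + a^4/4! = 1.0000 + 1.1324 + 0.6411 + 0.2420 + 0.06850 = 3.0840
a^5/(5!(1-ρ)) = 1.8617/(120 × 0.7735) = 0.02006
P₀ = 1/(3.0840 + 0.02006) = 0.3222
Lq = P₀·a^5·ρ / (5!(1-ρ)²) = 0.3222 × 1.8617 × 0.2265 / (120 × 0.5983) = 0.001892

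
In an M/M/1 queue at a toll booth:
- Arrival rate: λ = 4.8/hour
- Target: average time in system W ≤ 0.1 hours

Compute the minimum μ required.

For M/M/1: W = 1/(μ-λ)
Need W ≤ 0.1, so 1/(μ-λ) ≤ 0.1
μ - λ ≥ 1/0.1 = 10.0000
μ ≥ 4.8 + 10.0000 = 14.8000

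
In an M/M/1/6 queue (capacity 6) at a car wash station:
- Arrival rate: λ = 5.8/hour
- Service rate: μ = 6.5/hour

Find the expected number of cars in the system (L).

ρ = λ/μ = 5.8/6.5 = 0.89231
P₀ = (1-ρ)/(1-ρ^(K+1)) = (1-0.89231)/(1-0.89231^7) = 0.10769/0.54959 = 0.1959
P_K = P₀×ρ^K = 0.19595 × 0.89231^6 = 0.19595 × 0.50477 = 0.09891
L = ρ[1 - (K+1)ρ^K + Kρ^(K+1)] / [(1-ρ)(1-ρ^(K+1))]
L = 0.89231 × (1 - 7×0.504771 + 6×0.450412) / ((1 - 0.89231) × (1 - 0.450412)) = 2.5491 cars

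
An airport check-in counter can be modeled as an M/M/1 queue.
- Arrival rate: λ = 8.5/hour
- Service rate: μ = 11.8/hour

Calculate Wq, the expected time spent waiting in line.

First, compute utilization: ρ = λ/μ = 8.5/11.8 = 0.7203
For M/M/1: Wq = λ/(μ(μ-λ))
Wq = 8.5/(11.8 × (11.8-8.5))
Wq = 8.5/(11.8 × 3.30)
Wq = 0.2183 hours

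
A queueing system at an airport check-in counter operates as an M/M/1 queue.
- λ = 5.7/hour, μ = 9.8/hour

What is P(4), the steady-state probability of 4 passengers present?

ρ = λ/μ = 5.7/9.8 = 0.58163
P(n) = (1-ρ)ρⁿ
P(4) = (1-0.58163) × 0.58163^4
P(4) = 0.41837 × 0.11444
P(4) = 0.04788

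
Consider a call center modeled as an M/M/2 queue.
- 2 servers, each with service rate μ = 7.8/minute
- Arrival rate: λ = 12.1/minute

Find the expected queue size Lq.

Traffic intensity: ρ = λ/(cμ) = 12.1/(2×7.8) = 0.7756
Since ρ = 0.7756 < 1, system is stable.
Offered load a = λ/μ = cρ = 12.1/7.8 = 1.5513
P₀ = [ Σₙ₌₀^1 aⁿ/n! + a^2/(2!(1-ρ)) ]⁻¹
Σ = a^0/0! + a^1/1! = 1.0000 + 1.5513 = 2.5513
a^2/(2!(1-ρ)) = 2.4065/(2 × 0.22436) = 5.3630
P₀ = 1/(2.5513 + 5.3630) = 0.1264
Lq = P₀·a^2·ρ / (2!(1-ρ)²) = 0.126354 × 2.40648 × 0.775641 / (2 × 0.0503369) = 2.3427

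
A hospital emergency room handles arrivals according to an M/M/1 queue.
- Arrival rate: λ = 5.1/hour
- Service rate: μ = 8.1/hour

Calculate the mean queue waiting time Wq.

First, compute utilization: ρ = λ/μ = 5.1/8.1 = 0.6296
For M/M/1: Wq = λ/(μ(μ-λ))
Wq = 5.1/(8.1 × (8.1-5.1))
Wq = 5.1/(8.1 × 3.00)
Wq = 0.2099 hours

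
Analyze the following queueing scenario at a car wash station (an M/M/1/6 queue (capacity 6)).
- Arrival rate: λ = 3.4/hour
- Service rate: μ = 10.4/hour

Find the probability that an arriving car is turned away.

ρ = λ/μ = 3.4/10.4 = 0.326923
P₀ = (1-ρ)/(1-ρ^(K+1)) = (1-0.326923)/(1-0.326923^7) = 0.67308/0.99960 = 0.6733
P_K = P₀×ρ^K = 0.6733 × 0.326923^6 = 0.6733 × 0.001221 = 0.0008221
Blocking probability = 0.08221%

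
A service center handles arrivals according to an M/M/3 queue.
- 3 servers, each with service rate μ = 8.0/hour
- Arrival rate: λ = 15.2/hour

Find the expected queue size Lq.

Traffic intensity: ρ = λ/(cμ) = 15.2/(3×8.0) = 0.6333
Since ρ = 0.6333 < 1, system is stable.
Offered load a = λ/μ = cρ = 15.2/8.0 = 1.9000
P₀ = [ Σₙ₌₀^2 aⁿ/n! + a^3/(3!(1-ρ)) ]⁻¹
Σ = a^0/0! + a^1/1! + a^2/2! = 1.0000 + 1.9000 + 1.8050 = 4.7050
a^3/(3!(1-ρ)) = 6.8590/(6 × 0.36667) = 3.1177
P₀ = 1/(4.7050 + 3.1177) = 0.1278
Lq = P₀·a^3·ρ / (3!(1-ρ)²) = 0.1278 × 6.8590 × 0.6333 / (6 × 0.1344) = 0.6884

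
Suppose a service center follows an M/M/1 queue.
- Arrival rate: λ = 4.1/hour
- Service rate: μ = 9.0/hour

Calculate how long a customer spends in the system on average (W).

First, compute utilization: ρ = λ/μ = 4.1/9.0 = 0.4556
For M/M/1: W = 1/(μ-λ)
W = 1/(9.0-4.1) = 1/4.90
W = 0.2041 hours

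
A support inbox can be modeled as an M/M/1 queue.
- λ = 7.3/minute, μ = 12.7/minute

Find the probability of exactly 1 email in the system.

ρ = λ/μ = 7.3/12.7 = 0.5748
P(n) = (1-ρ)ρⁿ
P(1) = (1-0.5748) × 0.5748^1
P(1) = 0.4252 × 0.5748
P(1) = 0.2444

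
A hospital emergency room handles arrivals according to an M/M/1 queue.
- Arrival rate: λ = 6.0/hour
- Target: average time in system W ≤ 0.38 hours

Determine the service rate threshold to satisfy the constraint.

For M/M/1: W = 1/(μ-λ)
Need W ≤ 0.38, so 1/(μ-λ) ≤ 0.38
μ - λ ≥ 1/0.38 = 2.6316
μ ≥ 6.0 + 2.6316 = 8.6316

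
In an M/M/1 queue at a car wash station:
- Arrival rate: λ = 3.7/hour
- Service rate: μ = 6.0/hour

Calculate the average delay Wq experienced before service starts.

First, compute utilization: ρ = λ/μ = 3.7/6.0 = 0.6167
For M/M/1: Wq = λ/(μ(μ-λ))
Wq = 3.7/(6.0 × (6.0-3.7))
Wq = 3.7/(6.0 × 2.30)
Wq = 0.2681 hours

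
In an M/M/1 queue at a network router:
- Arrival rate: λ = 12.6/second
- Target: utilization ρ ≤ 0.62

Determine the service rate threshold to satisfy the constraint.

ρ = λ/μ, so μ = λ/ρ
μ ≥ 12.6/0.62 = 20.3226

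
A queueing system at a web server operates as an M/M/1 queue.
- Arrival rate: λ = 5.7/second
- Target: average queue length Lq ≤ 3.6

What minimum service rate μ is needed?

For M/M/1: Lq = λ²/(μ(μ-λ))
Need Lq ≤ 3.6, i.e. μ(μ-λ) ≥ λ²/3.6
μ² - 5.7μ - 32.49/3.6 ≥ 0  →  μ² - 5.7μ - 9.0250 ≥ 0
Quadratic formula (positive root): μ = [λ + √(λ² + 4×9.0250)]/2
Discriminant: 32.49 + 4×9.0250 = 68.5900, √68.5900 = 8.28191
μ ≥ (5.7 + 8.28191)/2 = 6.9910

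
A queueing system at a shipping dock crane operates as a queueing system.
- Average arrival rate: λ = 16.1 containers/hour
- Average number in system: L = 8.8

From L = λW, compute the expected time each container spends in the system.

Little's Law: L = λW, so W = L/λ
W = 8.8/16.1 = 0.5466 hours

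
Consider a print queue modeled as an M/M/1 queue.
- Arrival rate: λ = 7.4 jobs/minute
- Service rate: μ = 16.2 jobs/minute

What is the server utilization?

Server utilization: ρ = λ/μ
ρ = 7.4/16.2 = 0.4568
The server is busy 45.68% of the time.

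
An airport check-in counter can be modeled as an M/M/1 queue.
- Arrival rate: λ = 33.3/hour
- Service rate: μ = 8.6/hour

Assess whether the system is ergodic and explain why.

Stability requires ρ = λ/(cμ) < 1
ρ = 33.3/(1 × 8.6) = 33.3/8.60 = 3.8721
Since 3.8721 ≥ 1, the system is UNSTABLE.
Queue grows without bound. Need μ > λ = 33.3.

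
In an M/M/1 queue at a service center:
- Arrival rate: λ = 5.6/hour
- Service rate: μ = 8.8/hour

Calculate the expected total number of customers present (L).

ρ = λ/μ = 5.6/8.8 = 0.6364
For M/M/1: L = λ/(μ-λ)
L = 5.6/(8.8-5.6) = 5.6/3.20
L = 1.7500 customers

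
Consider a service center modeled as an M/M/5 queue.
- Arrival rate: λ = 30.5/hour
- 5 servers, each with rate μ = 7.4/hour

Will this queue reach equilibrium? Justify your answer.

Stability requires ρ = λ/(cμ) < 1
ρ = 30.5/(5 × 7.4) = 30.5/37.00 = 0.8243
Since 0.8243 < 1, the system is STABLE.
The servers are busy 82.43% of the time.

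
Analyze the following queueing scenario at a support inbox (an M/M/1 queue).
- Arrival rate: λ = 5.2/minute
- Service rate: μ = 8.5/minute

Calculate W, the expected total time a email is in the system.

First, compute utilization: ρ = λ/μ = 5.2/8.5 = 0.6118
For M/M/1: W = 1/(μ-λ)
W = 1/(8.5-5.2) = 1/3.30
W = 0.3030 minutes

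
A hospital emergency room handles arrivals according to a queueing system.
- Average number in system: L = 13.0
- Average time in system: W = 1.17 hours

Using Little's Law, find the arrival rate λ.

Little's Law: L = λW, so λ = L/W
λ = 13.0/1.17 = 11.1111 patients/hour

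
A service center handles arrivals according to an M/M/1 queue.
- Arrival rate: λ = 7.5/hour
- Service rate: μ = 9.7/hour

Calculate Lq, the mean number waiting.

ρ = λ/μ = 7.5/9.7 = 0.7732
For M/M/1: Lq = λ²/(μ(μ-λ))
Lq = 56.25/(9.7 × 2.20)
Lq = 2.6359 customers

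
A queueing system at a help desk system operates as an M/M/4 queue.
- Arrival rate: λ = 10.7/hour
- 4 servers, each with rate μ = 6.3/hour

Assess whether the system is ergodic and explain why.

Stability requires ρ = λ/(cμ) < 1
ρ = 10.7/(4 × 6.3) = 10.7/25.20 = 0.4246
Since 0.4246 < 1, the system is STABLE.
The servers are busy 42.46% of the time.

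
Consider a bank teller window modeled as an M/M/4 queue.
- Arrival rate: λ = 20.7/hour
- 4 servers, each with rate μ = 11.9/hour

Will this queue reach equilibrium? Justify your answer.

Stability requires ρ = λ/(cμ) < 1
ρ = 20.7/(4 × 11.9) = 20.7/47.60 = 0.4349
Since 0.4349 < 1, the system is STABLE.
The servers are busy 43.49% of the time.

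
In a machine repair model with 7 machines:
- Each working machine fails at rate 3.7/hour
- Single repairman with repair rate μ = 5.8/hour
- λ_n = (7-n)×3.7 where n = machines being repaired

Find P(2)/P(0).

P(2)/P(0) = ∏_{i=0}^{2-1} λ_i/μ_{i+1}
= (7-0)×3.7/5.8 × (7-1)×3.7/5.8
= 17.0922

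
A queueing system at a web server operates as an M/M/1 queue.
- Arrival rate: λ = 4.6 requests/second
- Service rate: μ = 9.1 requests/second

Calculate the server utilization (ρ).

Server utilization: ρ = λ/μ
ρ = 4.6/9.1 = 0.5055
The server is busy 50.55% of the time.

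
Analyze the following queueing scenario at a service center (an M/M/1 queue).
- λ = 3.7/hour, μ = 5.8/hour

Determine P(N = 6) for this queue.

ρ = λ/μ = 3.7/5.8 = 0.6379
P(n) = (1-ρ)ρⁿ
P(6) = (1-0.6379) × 0.6379^6
P(6) = 0.3621 × 0.06738
P(6) = 0.02440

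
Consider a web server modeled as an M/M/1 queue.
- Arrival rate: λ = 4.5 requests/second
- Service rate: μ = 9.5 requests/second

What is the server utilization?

Server utilization: ρ = λ/μ
ρ = 4.5/9.5 = 0.4737
The server is busy 47.37% of the time.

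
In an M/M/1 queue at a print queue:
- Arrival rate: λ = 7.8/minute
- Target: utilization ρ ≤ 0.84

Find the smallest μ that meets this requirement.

ρ = λ/μ, so μ = λ/ρ
μ ≥ 7.8/0.84 = 9.2857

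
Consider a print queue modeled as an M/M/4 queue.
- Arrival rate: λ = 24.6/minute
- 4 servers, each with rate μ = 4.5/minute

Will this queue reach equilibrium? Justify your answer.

Stability requires ρ = λ/(cμ) < 1
ρ = 24.6/(4 × 4.5) = 24.6/18.00 = 1.3667
Since 1.3667 ≥ 1, the system is UNSTABLE.
Need c > λ/μ = 24.6/4.5 = 5.47.
Minimum servers needed: c = 6.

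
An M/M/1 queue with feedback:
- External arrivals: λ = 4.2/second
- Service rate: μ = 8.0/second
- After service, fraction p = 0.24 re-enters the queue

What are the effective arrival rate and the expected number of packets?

Effective arrival rate: λ_eff = λ/(1-p) = 4.2/(1-0.24) = 4.2/0.76 = 5.5263
ρ = λ_eff/μ = 5.5263/8.0 = 0.69079
L = ρ/(1-ρ) = 0.69079/(1-0.69079) = 2.2340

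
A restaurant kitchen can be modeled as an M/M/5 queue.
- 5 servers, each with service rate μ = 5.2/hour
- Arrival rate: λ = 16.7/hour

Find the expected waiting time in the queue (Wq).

Traffic intensity: ρ = λ/(cμ) = 16.7/(5×5.2) = 0.6423
Since ρ = 0.6423 < 1, system is stable.
Offered load a = λ/μ = cρ = 16.7/5.2 = 3.2115
P₀ = [ Σₙ₌₀^4 aⁿ/n! + a^5/(5!(1-ρ)) ]⁻¹
Σ = a^0/0! + a^1/1! + a^2/2! + a^3/3! + a^4/4! = 1.00000 + 3.21154 + 5.15699 + 5.52062 + 4.43242 = 19.3216
a^5/(5!(1-ρ)) = 341.6376/(120 × 0.357692) = 7.9593
P₀ = 1/(19.3216 + 7.9593) = 0.03666
Lq = P₀·a^5·ρ / (5!(1-ρ)²) = 0.036656 × 341.6376 × 0.64231 / (120 × 0.12794) = 0.5239
Wq = Lq/λ = 0.5239/16.7 = 0.03137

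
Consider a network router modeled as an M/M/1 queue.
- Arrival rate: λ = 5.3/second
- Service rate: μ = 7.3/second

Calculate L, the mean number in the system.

ρ = λ/μ = 5.3/7.3 = 0.7260
For M/M/1: L = λ/(μ-λ)
L = 5.3/(7.3-5.3) = 5.3/2.00
L = 2.6500 packets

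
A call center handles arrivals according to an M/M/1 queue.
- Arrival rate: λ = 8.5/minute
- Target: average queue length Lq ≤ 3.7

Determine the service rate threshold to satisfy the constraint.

For M/M/1: Lq = λ²/(μ(μ-λ))
Need Lq ≤ 3.7, i.e. μ(μ-λ) ≥ λ²/3.7
μ² - 8.5μ - 72.25/3.7 ≥ 0  →  μ² - 8.5μ - 19.52703 ≥ 0
Quadratic formula (positive root): μ = [λ + √(λ² + 4×19.52703)]/2
Discriminant: 72.25 + 4×19.52703 = 150.3581, √150.3581 = 12.26206
μ ≥ (8.5 + 12.26206)/2 = 10.3810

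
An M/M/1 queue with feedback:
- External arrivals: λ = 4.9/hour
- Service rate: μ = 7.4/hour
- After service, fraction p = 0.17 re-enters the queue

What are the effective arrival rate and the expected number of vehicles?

Effective arrival rate: λ_eff = λ/(1-p) = 4.9/(1-0.17) = 4.9/0.83 = 5.903614
ρ = λ_eff/μ = 5.903614/7.4 = 0.7977857
L = ρ/(1-ρ) = 0.7977857/(1-0.7977857) = 3.9452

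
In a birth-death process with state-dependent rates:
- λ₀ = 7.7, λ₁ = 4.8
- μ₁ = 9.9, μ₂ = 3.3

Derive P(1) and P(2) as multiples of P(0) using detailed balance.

Balance equations:
State 0: λ₀P₀ = μ₁P₁ → P₁ = (λ₀/μ₁)P₀ = (7.7/9.9)P₀ = 0.7778P₀
State 1: P₂ = (λ₀λ₁)/(μ₁μ₂)P₀ = (7.7×4.8)/(9.9×3.3)P₀ = 1.1313P₀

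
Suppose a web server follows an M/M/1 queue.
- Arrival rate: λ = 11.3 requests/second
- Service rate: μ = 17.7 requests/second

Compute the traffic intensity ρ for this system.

Server utilization: ρ = λ/μ
ρ = 11.3/17.7 = 0.6384
The server is busy 63.84% of the time.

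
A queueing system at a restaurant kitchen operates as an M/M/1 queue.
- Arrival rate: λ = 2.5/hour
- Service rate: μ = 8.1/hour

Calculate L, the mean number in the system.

ρ = λ/μ = 2.5/8.1 = 0.3086
For M/M/1: L = λ/(μ-λ)
L = 2.5/(8.1-2.5) = 2.5/5.60
L = 0.4464 orders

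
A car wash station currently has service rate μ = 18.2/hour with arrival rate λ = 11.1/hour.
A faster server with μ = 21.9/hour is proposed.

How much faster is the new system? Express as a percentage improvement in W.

System 1: ρ₁ = 11.1/18.2 = 0.6099, W₁ = 1/(18.2-11.1) = 0.14085
System 2: ρ₂ = 11.1/21.9 = 0.5068, W₂ = 1/(21.9-11.1) = 0.092593
Improvement: (W₁-W₂)/W₁ = (0.14085-0.092593)/0.14085 = 34.26%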